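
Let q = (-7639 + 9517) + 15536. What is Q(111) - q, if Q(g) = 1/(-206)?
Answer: -3587285/206 ≈ -17414.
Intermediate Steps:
Q(g) = -1/206
q = 17414 (q = 1878 + 15536 = 17414)
Q(111) - q = -1/206 - 1*17414 = -1/206 - 17414 = -3587285/206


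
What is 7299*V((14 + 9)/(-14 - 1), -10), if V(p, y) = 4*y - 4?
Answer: -321156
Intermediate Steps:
V(p, y) = -4 + 4*y
7299*V((14 + 9)/(-14 - 1), -10) = 7299*(-4 + 4*(-10)) = 7299*(-4 - 40) = 7299*(-44) = -321156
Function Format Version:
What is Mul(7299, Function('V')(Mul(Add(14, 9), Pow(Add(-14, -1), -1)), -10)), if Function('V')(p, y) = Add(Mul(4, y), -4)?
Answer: -321156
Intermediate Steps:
Function('V')(p, y) = Add(-4, Mul(4, y))
Mul(7299, Function('V')(Mul(Add(14, 9), Pow(Add(-14, -1), -1)), -10)) = Mul(7299, Add(-4, Mul(4, -10))) = Mul(7299, Add(-4, -40)) = Mul(7299, -44) = -321156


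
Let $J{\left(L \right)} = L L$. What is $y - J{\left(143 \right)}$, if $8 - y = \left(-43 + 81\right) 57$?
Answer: $-22607$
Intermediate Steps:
$y = -2158$ ($y = 8 - \left(-43 + 81\right) 57 = 8 - 38 \cdot 57 = 8 - 2166 = -2158$)
$J{\left(L \right)} = L^{2}$
$y - J{\left(143 \right)} = -2158 - 143^{2} = -2158 - 20449 = -22607$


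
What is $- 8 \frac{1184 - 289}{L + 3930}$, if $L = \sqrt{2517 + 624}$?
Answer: $- \frac{9379600}{5147253} + \frac{7160 \sqrt{349}}{5147253} \approx -1.7963$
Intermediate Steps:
$L = 3 \sqrt{349}$ ($L = \sqrt{3141} = 3 \sqrt{349} \approx 56.045$)
$- 8 \frac{1184 - 289}{L + 3930} = - 8 \frac{1184 - 289}{3 \sqrt{349} + 3930} = - 8 \frac{895}{3930 + 3 \sqrt{349}} = - \frac{7160}{3930 + 3 \sqrt{349}}$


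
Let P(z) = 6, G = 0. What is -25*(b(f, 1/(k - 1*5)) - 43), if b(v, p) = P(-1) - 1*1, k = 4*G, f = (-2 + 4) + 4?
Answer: 950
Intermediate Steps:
f = 6 (f = 2 + 4 = 6)
k = 0 (k = 4*0 = 0)
b(v, p) = 5 (b(v, p) = 6 - 1*1 = 6 - 1 = 5)
-25*(b(f, 1/(k - 1*5)) - 43) = -25*(5 - 43) = -25*(-38) = 950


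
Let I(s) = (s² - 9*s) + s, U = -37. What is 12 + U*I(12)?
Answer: -1764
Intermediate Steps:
I(s) = s² - 8*s
12 + U*I(12) = 12 - 444*(-8 + 12) = 12 - 444*4 = 12 - 37*48 = 12 - 1776 = -1764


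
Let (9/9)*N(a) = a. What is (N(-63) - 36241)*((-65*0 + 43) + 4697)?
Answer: -172080960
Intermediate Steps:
N(a) = a
(N(-63) - 36241)*((-65*0 + 43) + 4697) = (-63 - 36241)*((-65*0 + 43) + 4697) = -36304*((0 + 43) + 4697) = -36304*(43 + 4697) = -36304*4740 = -172080960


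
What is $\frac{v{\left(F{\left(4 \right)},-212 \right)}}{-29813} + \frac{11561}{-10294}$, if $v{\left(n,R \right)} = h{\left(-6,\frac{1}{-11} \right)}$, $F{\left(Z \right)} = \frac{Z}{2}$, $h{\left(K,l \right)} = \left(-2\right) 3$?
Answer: $- \frac{344606329}{306895022} \approx -1.1229$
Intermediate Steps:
$h{\left(K,l \right)} = -6$
$F{\left(Z \right)} = \frac{Z}{2}$ ($F{\left(Z \right)} = Z \frac{1}{2} = \frac{Z}{2}$)
$v{\left(n,R \right)} = -6$
$\frac{v{\left(F{\left(4 \right)},-212 \right)}}{-29813} + \frac{11561}{-10294} = - \frac{6}{-29813} + \frac{11561}{-10294} = \left(-6\right) \left(- \frac{1}{29813}\right) + 11561 \left(- \frac{1}{10294}\right) = \frac{6}{29813} - \frac{11561}{10294} = - \frac{344606329}{306895022}$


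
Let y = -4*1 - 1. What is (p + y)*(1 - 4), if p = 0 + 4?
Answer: 3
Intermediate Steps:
p = 4
y = -5 (y = -4 - 1 = -5)
(p + y)*(1 - 4) = (4 - 5)*(1 - 4) = -1*(-3) = 3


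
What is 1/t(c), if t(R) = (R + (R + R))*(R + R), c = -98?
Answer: 1/57624 ≈ 1.7354e-5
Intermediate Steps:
t(R) = 6*R² (t(R) = (R + 2*R)*(2*R) = (3*R)*(2*R) = 6*R²)
1/t(c) = 1/(6*(-98)²) = 1/(6*9604) = 1/57624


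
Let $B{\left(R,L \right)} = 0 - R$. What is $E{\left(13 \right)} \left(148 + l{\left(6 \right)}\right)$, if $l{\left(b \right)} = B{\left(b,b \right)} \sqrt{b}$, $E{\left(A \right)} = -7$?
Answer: $-1036 + 42 \sqrt{6} \approx -933.12$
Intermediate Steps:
$B{\left(R,L \right)} = - R$
$l{\left(b \right)} = - b^{\frac{3}{2}}$ ($l{\left(b \right)} = - b \sqrt{b} = - b^{\frac{3}{2}}$)
$E{\left(13 \right)} \left(148 + l{\left(6 \right)}\right) = - 7 \left(148 - 6^{\frac{3}{2}}\right) = - 7 \left(148 - 6 \sqrt{6}\right) = -1036 + 42 \sqrt{6}$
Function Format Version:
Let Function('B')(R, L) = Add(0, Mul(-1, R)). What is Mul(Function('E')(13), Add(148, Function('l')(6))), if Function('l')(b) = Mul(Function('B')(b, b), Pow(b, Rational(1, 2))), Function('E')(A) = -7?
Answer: Add(-1036, Mul(42, Pow(6, Rational(1, 2)))) ≈ -933.12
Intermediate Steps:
Function('B')(R, L) = Mul(-1, R)
Function('l')(b) = Mul(-1, Pow(b, Rational(3, 2))) (Function('l')(b) = Mul(Mul(-1, b), Pow(b, Rational(1, 2))) = Mul(-1, Pow(b, Rational(3, 2))))
Mul(Function('E')(13), Add(148, Function('l')(6))) = Mul(-7, Add(148, Mul(-1, Pow(6, Rational(3, 2))))) = Mul(-7, Add(148, Mul(-1, Mul(6, Pow(6, Rational(1, 2)))))) = Mul(-7, Add(148, Mul(-6, Pow(6, Rational(1, 2))))) = Add(-1036, Mul(42, Pow(6, Rational(1, 2))))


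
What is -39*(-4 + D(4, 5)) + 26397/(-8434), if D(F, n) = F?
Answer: -26397/8434 ≈ -3.1298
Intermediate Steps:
-39*(-4 + D(4, 5)) + 26397/(-8434) = -39*(-4 + 4) + 26397/(-8434) = -39*0 + 26397*(-1/8434) = 0 - 26397/8434 = -26397/8434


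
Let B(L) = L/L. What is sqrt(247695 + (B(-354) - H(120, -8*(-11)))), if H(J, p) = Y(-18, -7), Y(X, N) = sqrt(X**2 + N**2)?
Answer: sqrt(247696 - sqrt(373)) ≈ 497.67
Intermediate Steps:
B(L) = 1
Y(X, N) = sqrt(N**2 + X**2)
H(J, p) = sqrt(373) (H(J, p) = sqrt((-7)**2 + (-18)**2) = sqrt(49 + 324) = sqrt(373))
sqrt(247695 + (B(-354) - H(120, -8*(-11)))) = sqrt(247695 + (1 - sqrt(373))) = sqrt(247696 - sqrt(373))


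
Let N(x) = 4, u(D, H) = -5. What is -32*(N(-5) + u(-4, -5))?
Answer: 32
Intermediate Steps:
-32*(N(-5) + u(-4, -5)) = -32*(4 - 5) = -32*(-1) = 32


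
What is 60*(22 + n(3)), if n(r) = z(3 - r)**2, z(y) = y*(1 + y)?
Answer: 1320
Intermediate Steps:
n(r) = (3 - r)**2*(4 - r)**2 (n(r) = ((3 - r)*(1 + (3 - r)))**2 = ((3 - r)*(4 - r))**2 = (3 - r)**2*(4 - r)**2)
60*(22 + n(3)) = 60*(22 + (-4 + 3)**2*(-3 + 3)**2) = 60*(22 + (-1)**2*0**2) = 60*(22 + 1*0) = 60*(22 + 0) = 60*22 = 1320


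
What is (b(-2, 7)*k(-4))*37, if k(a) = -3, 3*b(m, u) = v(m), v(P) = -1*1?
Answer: 37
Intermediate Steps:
v(P) = -1
b(m, u) = -1/3 (b(m, u) = (1/3)*(-1) = -1/3)
(b(-2, 7)*k(-4))*37 = -1/3*(-3)*37 = 1*37 = 37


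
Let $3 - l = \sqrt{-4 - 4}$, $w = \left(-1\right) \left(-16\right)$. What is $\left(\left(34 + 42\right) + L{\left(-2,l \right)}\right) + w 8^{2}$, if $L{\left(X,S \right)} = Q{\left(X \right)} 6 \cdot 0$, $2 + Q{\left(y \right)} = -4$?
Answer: $1100$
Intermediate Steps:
$w = 16$
$Q{\left(y \right)} = -6$ ($Q{\left(y \right)} = -2 - 4 = -6$)
$l = 3 - 2 i \sqrt{2}$ ($l = 3 - \sqrt{-4 - 4} = 3 - \sqrt{-8} = 3 - 2 i \sqrt{2} \approx 3.0 - 2.8284 i$)
$L{\left(X,S \right)} = 0$ ($L{\left(X,S \right)} = \left(-6\right) 6 \cdot 0 = \left(-36\right) 0 = 0$)
$\left(\left(34 + 42\right) + L{\left(-2,l \right)}\right) + w 8^{2} = \left(\left(34 + 42\right) + 0\right) + 16 \cdot 8^{2} = \left(76 + 0\right) + 16 \cdot 64 = 76 + 1024 = 1100$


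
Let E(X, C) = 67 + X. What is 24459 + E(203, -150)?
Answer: 24729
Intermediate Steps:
24459 + E(203, -150) = 24459 + (67 + 203) = 24459 + 270 = 24729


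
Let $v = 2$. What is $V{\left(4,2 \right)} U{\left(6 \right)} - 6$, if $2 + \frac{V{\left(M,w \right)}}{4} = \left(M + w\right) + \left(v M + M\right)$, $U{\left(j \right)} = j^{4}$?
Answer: $82938$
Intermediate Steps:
$V{\left(M,w \right)} = -8 + 4 w + 16 M$ ($V{\left(M,w \right)} = -8 + 4 \left(\left(M + w\right) + \left(2 M + M\right)\right) = -8 + 4 \left(\left(M + w\right) + 3 M\right) = -8 + 4 \left(w + 4 M\right) = -8 + \left(4 w + 16 M\right) = -8 + 4 w + 16 M$)
$V{\left(4,2 \right)} U{\left(6 \right)} - 6 = \left(-8 + 4 \cdot 2 + 16 \cdot 4\right) 6^{4} - 6 = \left(-8 + 8 + 64\right) 1296 - 6 = 64 \cdot 1296 - 6 = 82944 - 6 = 82938$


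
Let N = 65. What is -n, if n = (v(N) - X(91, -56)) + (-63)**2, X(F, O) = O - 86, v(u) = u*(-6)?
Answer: -3721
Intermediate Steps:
v(u) = -6*u
X(F, O) = -86 + O
n = 3721 (n = (-6*65 - (-86 - 56)) + (-63)**2 = (-390 - 1*(-142)) + 3969 = (-390 + 142) + 3969 = -248 + 3969 = 3721)
-n = -1*3721 = -3721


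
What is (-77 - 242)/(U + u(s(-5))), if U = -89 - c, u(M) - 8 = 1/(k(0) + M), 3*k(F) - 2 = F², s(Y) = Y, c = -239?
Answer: -4147/2051 ≈ -2.0219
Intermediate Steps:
k(F) = ⅔ + F²/3
u(M) = 8 + 1/(⅔ + M) (u(M) = 8 + 1/((⅔ + (⅓)*0²) + M) = 8 + 1/((⅔ + (⅓)*0) + M) = 8 + 1/((⅔ + 0) + M) = 8 + 1/(⅔ + M))
U = 150 (U = -89 - 1*(-239) = -89 + 239 = 150)
(-77 - 242)/(U + u(s(-5))) = (-77 - 242)/(150 + (19 + 24*(-5))/(2 + 3*(-5))) = -319/(150 + (19 - 120)/(2 - 15)) = -319/(150 - 101/(-13)) = -319/(150 - 1/13*(-101)) = -319/(150 + 101/13) = -319/2051/13 = -319*13/2051 = -4147/2051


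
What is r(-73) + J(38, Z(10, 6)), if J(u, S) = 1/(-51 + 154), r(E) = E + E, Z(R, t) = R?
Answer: -15037/103 ≈ -145.99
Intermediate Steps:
r(E) = 2*E
J(u, S) = 1/103
r(-73) + J(38, Z(10, 6)) = 2*(-73) + 1/103 = -146 + 1/103 = -15037/103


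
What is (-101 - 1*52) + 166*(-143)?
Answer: -23891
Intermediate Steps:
(-101 - 1*52) + 166*(-143) = (-101 - 52) - 23738 = -153 - 23738 = -23891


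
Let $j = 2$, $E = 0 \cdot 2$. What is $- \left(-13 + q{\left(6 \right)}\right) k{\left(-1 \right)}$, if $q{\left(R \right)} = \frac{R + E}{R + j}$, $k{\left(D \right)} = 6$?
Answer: $\frac{147}{2} \approx 73.5$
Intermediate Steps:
$E = 0$
$q{\left(R \right)} = \frac{R}{2 + R}$ ($q{\left(R \right)} = \frac{R + 0}{R + 2} = \frac{R}{2 + R}$)
$- \left(-13 + q{\left(6 \right)}\right) k{\left(-1 \right)} = - \left(-13 + \frac{6}{2 + 6}\right) 6 = - \left(-13 + \frac{6}{8}\right) 6 = - \left(-13 + 6 \cdot \frac{1}{8}\right) 6 = - \left(-13 + \frac{3}{4}\right) 6 = - \frac{\left(-49\right) 6}{4} = \left(-1\right) \left(- \frac{147}{2}\right) = \frac{147}{2}$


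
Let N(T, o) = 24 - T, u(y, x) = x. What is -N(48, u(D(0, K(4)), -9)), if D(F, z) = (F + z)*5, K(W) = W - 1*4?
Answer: 24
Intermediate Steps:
K(W) = -4 + W (K(W) = W - 4 = -4 + W)
D(F, z) = 5*F + 5*z
-N(48, u(D(0, K(4)), -9)) = -(24 - 1*48) = -(24 - 48) = -1*(-24) = 24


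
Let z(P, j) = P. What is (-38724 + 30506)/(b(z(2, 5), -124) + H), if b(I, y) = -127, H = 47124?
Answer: -8218/46997 ≈ -0.17486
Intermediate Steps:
(-38724 + 30506)/(b(z(2, 5), -124) + H) = (-38724 + 30506)/(-127 + 47124) = -8218/46997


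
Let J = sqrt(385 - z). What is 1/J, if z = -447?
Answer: sqrt(13)/104 ≈ 0.034669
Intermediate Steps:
J = 8*sqrt(13) (J = sqrt(385 - 1*(-447)) = sqrt(385 + 447) = sqrt(832) = 8*sqrt(13) ≈ 28.844)
1/J = 1/(8*sqrt(13)) = sqrt(13)/104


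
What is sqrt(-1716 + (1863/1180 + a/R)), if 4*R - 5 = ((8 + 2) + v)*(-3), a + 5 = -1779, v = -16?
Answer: I*sqrt(372834874735)/13570 ≈ 44.996*I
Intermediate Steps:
a = -1784 (a = -5 - 1779 = -1784)
R = 23/4 (R = 5/4 + (((8 + 2) - 16)*(-3))/4 = 5/4 + ((10 - 16)*(-3))/4 = 5/4 + (-6*(-3))/4 = 5/4 + (1/4)*18 = 5/4 + 9/2 = 23/4 ≈ 5.7500)
sqrt(-1716 + (1863/1180 + a/R)) = sqrt(-1716 + (1863/1180 - 1784/23/4)) = sqrt(-1716 + (1863*(1/1180) - 1784*4/23)) = sqrt(-1716 + (1863/1180 - 7136/23)) = sqrt(-1716 - 8377631/27140) = sqrt(-54949871/27140) = I*sqrt(372834874735)/13570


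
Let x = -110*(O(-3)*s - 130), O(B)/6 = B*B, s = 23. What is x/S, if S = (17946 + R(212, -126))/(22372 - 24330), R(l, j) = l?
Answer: 119751280/9079 ≈ 13190.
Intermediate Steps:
O(B) = 6*B² (O(B) = 6*(B*B) = 6*B²)
S = -9079/979 (S = (17946 + 212)/(22372 - 24330) = 18158/(-1958) = 18158*(-1/1958) = -9079/979 ≈ -9.2737)
x = -122320 (x = -110*((6*(-3)²)*23 - 130) = -110*((6*9)*23 - 130) = -110*(54*23 - 130) = -110*(1242 - 130) = -110*1112 = -122320)
x/S = -122320/(-9079/979) = -122320*(-979/9079) = 119751280/9079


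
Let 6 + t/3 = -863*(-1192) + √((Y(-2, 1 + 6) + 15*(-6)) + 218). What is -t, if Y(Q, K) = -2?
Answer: -3086070 - 9*√14 ≈ -3.0861e+6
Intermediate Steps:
t = 3086070 + 9*√14 (t = -18 + 3*(-863*(-1192) + √((-2 + 15*(-6)) + 218)) = -18 + 3*(1028696 + √((-2 - 90) + 218)) = -18 + 3*(1028696 + √(-92 + 218)) = -18 + 3*(1028696 + √126) = -18 + 3*(1028696 + 3*√14) = -18 + (3086088 + 9*√14) = 3086070 + 9*√14 ≈ 3.0861e+6)
-t = -(3086070 + 9*√14) = -3086070 - 9*√14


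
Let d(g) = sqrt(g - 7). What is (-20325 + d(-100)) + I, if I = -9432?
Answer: -29757 + I*sqrt(107) ≈ -29757.0 + 10.344*I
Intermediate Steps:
d(g) = sqrt(-7 + g)
(-20325 + d(-100)) + I = (-20325 + sqrt(-7 - 100)) - 9432 = (-20325 + sqrt(-107)) - 9432 = (-20325 + I*sqrt(107)) - 9432 = -29757 + I*sqrt(107)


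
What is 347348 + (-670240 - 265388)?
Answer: -588280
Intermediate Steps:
347348 + (-670240 - 265388) = 347348 - 935628 = -588280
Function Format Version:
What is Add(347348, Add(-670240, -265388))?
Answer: -588280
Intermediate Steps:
Add(347348, Add(-670240, -265388)) = Add(347348, -935628) = -588280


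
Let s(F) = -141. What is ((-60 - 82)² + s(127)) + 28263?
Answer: 48286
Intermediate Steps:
((-60 - 82)² + s(127)) + 28263 = ((-60 - 82)² - 141) + 28263 = ((-142)² - 141) + 28263 = (20164 - 141) + 28263 = 20023 + 28263 = 48286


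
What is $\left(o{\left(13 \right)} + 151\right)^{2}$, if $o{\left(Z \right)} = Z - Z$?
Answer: $22801$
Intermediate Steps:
$o{\left(Z \right)} = 0$
$\left(o{\left(13 \right)} + 151\right)^{2} = \left(0 + 151\right)^{2} = 151^{2} = 22801$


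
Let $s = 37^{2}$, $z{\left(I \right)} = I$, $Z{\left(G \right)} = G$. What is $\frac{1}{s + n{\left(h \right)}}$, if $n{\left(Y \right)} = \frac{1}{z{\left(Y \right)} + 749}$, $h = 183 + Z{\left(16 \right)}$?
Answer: $\frac{948}{1297813} \approx 0.00073046$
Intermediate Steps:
$h = 199$ ($h = 183 + 16 = 199$)
$n{\left(Y \right)} = \frac{1}{749 + Y}$ ($n{\left(Y \right)} = \frac{1}{Y + 749} = \frac{1}{749 + Y}$)
$s = 1369$
$\frac{1}{s + n{\left(h \right)}} = \frac{1}{1369 + \frac{1}{749 + 199}} = \frac{1}{1369 + \frac{1}{948}} = \frac{1}{\frac{1297813}{948}} = \frac{948}{1297813}$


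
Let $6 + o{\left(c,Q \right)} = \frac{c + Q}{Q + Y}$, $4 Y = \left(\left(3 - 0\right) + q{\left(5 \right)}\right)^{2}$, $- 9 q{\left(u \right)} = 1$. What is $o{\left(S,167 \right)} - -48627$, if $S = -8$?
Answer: $\frac{665926095}{13696} \approx 48622.0$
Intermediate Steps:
$q{\left(u \right)} = - \frac{1}{9}$ ($q{\left(u \right)} = \left(- \frac{1}{9}\right) 1 = - \frac{1}{9}$)
$Y = \frac{169}{81}$ ($Y = \frac{\left(\left(3 - 0\right) - \frac{1}{9}\right)^{2}}{4} = \frac{\left(\left(3 + 0\right) - \frac{1}{9}\right)^{2}}{4} = \frac{\left(3 - \frac{1}{9}\right)^{2}}{4} = \frac{\left(\frac{26}{9}\right)^{2}}{4} = \frac{1}{4} \cdot \frac{676}{81} = \frac{169}{81} \approx 2.0864$)
$o{\left(c,Q \right)} = -6 + \frac{Q + c}{\frac{169}{81} + Q}$ ($o{\left(c,Q \right)} = -6 + \frac{c + Q}{Q + \frac{169}{81}} = -6 + \frac{Q + c}{\frac{169}{81} + Q}$)
$o{\left(S,167 \right)} - -48627 = \frac{3 \left(-338 - 22545 + 27 \left(-8\right)\right)}{169 + 81 \cdot 167} - -48627 = \frac{3 \left(-338 - 22545 - 216\right)}{169 + 13527} + 48627 = 3 \cdot \frac{1}{13696} \left(-23099\right) + 48627 = - \frac{69297}{13696} + 48627 = \frac{665926095}{13696}$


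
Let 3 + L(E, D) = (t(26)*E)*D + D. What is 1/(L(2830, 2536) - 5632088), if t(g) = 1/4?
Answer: -1/3835335 ≈ -2.6073e-7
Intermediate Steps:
t(g) = ¼
L(E, D) = -3 + D + D*E/4 (L(E, D) = -3 + ((E/4)*D + D) = -3 + (D*E/4 + D) = -3 + (D + D*E/4) = -3 + D + D*E/4)
1/(L(2830, 2536) - 5632088) = 1/((-3 + 2536 + (¼)*2536*2830) - 5632088) = 1/((-3 + 2536 + 1794220) - 5632088) = 1/(1796753 - 5632088) = 1/(-3835335) = -1/3835335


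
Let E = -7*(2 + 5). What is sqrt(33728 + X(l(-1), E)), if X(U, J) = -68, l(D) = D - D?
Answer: 6*sqrt(935) ≈ 183.47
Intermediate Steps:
l(D) = 0
E = -49 (E = -7*7 = -49)
sqrt(33728 + X(l(-1), E)) = sqrt(33728 - 68) = sqrt(33660) = 6*sqrt(935)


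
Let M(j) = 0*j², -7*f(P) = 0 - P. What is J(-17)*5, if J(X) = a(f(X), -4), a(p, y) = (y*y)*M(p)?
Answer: 0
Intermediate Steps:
f(P) = P/7 (f(P) = -(0 - P)/7 = -(-1)*P/7 = P/7)
M(j) = 0
a(p, y) = 0 (a(p, y) = (y*y)*0 = y²*0 = 0)
J(X) = 0
J(-17)*5 = 0*5 = 0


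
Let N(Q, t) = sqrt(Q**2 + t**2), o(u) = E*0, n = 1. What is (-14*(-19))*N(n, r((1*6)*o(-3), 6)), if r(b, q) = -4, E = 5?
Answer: 266*sqrt(17) ≈ 1096.7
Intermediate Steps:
o(u) = 0 (o(u) = 5*0 = 0)
(-14*(-19))*N(n, r((1*6)*o(-3), 6)) = (-14*(-19))*sqrt(1**2 + (-4)**2) = 266*sqrt(1 + 16) = 266*sqrt(17)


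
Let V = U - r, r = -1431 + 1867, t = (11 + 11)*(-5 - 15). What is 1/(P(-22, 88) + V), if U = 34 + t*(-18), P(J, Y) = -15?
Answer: 1/7503 ≈ 0.00013328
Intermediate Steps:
t = -440 (t = 22*(-20) = -440)
r = 436
U = 7954 (U = 34 - 440*(-18) = 34 + 7920 = 7954)
V = 7518 (V = 7954 - 1*436 = 7954 - 436 = 7518)
1/(P(-22, 88) + V) = 1/(-15 + 7518) = 1/7503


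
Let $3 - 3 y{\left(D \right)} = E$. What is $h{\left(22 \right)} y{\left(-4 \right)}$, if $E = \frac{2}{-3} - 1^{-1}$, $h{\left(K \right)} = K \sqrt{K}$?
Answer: $\frac{308 \sqrt{22}}{9} \approx 160.52$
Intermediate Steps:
$h{\left(K \right)} = K^{\frac{3}{2}}$
$E = - \frac{5}{3}$ ($E = 2 \left(- \frac{1}{3}\right) - 1 = - \frac{2}{3} - 1 = - \frac{5}{3} \approx -1.6667$)
$y{\left(D \right)} = \frac{14}{9}$ ($y{\left(D \right)} = 1 - - \frac{5}{9} = 1 + \frac{5}{9} = \frac{14}{9}$)
$h{\left(22 \right)} y{\left(-4 \right)} = 22^{\frac{3}{2}} \cdot \frac{14}{9} = 22 \sqrt{22} \cdot \frac{14}{9} = \frac{308 \sqrt{22}}{9}$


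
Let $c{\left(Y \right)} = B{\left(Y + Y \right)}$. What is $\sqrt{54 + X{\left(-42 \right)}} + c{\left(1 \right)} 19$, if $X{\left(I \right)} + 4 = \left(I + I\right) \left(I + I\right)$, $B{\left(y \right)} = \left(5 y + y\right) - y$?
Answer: $190 + \sqrt{7106} \approx 274.3$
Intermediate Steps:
$B{\left(y \right)} = 5 y$ ($B{\left(y \right)} = 6 y - y = 5 y$)
$c{\left(Y \right)} = 10 Y$ ($c{\left(Y \right)} = 5 \left(Y + Y\right) = 5 \cdot 2 Y = 10 Y$)
$X{\left(I \right)} = -4 + 4 I^{2}$ ($X{\left(I \right)} = -4 + \left(I + I\right) \left(I + I\right) = -4 + 2 I 2 I = -4 + 4 I^{2}$)
$\sqrt{54 + X{\left(-42 \right)}} + c{\left(1 \right)} 19 = \sqrt{54 - \left(4 - 4 \left(-42\right)^{2}\right)} + 10 \cdot 1 \cdot 19 = \sqrt{54 + \left(-4 + 4 \cdot 1764\right)} + 10 \cdot 19 = \sqrt{54 + \left(-4 + 7056\right)} + 190 = \sqrt{54 + 7052} + 190 = \sqrt{7106} + 190 = 190 + \sqrt{7106}$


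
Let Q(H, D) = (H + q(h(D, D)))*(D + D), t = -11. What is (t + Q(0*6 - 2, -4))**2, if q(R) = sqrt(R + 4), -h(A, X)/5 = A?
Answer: 1561 - 160*sqrt(6) ≈ 1169.1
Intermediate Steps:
h(A, X) = -5*A
q(R) = sqrt(4 + R)
Q(H, D) = 2*D*(H + sqrt(4 - 5*D)) (Q(H, D) = (H + sqrt(4 - 5*D))*(D + D) = (H + sqrt(4 - 5*D))*(2*D) = 2*D*(H + sqrt(4 - 5*D)))
(t + Q(0*6 - 2, -4))**2 = (-11 + 2*(-4)*((0*6 - 2) + sqrt(4 - 5*(-4))))**2 = (-11 + 2*(-4)*((0 - 2) + sqrt(4 + 20)))**2 = (-11 + 2*(-4)*(-2 + sqrt(24)))**2 = (-11 + 2*(-4)*(-2 + 2*sqrt(6)))**2 = (-11 + (16 - 16*sqrt(6)))**2 = (5 - 16*sqrt(6))**2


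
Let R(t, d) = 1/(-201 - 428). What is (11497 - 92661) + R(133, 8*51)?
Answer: -51052157/629 ≈ -81164.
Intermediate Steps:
R(t, d) = -1/629 (R(t, d) = 1/(-629) = -1/629)
(11497 - 92661) + R(133, 8*51) = (11497 - 92661) - 1/629 = -81164 - 1/629 = -51052157/629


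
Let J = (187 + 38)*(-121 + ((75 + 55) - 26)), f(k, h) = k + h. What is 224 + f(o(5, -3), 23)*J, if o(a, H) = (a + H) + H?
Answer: -83926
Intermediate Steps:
o(a, H) = a + 2*H (o(a, H) = (H + a) + H = a + 2*H)
f(k, h) = h + k
J = -3825 (J = 225*(-121 + (130 - 26)) = 225*(-121 + 104) = 225*(-17) = -3825)
224 + f(o(5, -3), 23)*J = 224 + (23 + (5 + 2*(-3)))*(-3825) = 224 + (23 + (5 - 6))*(-3825) = 224 + (23 - 1)*(-3825) = 224 + 22*(-3825) = 224 - 84150 = -83926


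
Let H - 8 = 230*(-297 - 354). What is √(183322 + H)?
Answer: 40*√21 ≈ 183.30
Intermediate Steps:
H = -149722 (H = 8 + 230*(-297 - 354) = 8 + 230*(-651) = 8 - 149730 = -149722)
√(183322 + H) = √(183322 - 149722) = √33600 = 40*√21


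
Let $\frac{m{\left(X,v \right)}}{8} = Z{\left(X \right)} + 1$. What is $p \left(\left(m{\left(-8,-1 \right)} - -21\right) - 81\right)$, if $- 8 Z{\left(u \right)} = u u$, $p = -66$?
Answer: $7656$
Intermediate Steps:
$Z{\left(u \right)} = - \frac{u^{2}}{8}$ ($Z{\left(u \right)} = - \frac{u u}{8} = - \frac{u^{2}}{8}$)
$m{\left(X,v \right)} = 8 - X^{2}$ ($m{\left(X,v \right)} = 8 \left(- \frac{X^{2}}{8} + 1\right) = 8 \left(1 - \frac{X^{2}}{8}\right) = 8 - X^{2}$)
$p \left(\left(m{\left(-8,-1 \right)} - -21\right) - 81\right) = - 66 \left(\left(\left(8 - \left(-8\right)^{2}\right) - -21\right) - 81\right) = - 66 \left(\left(\left(8 - 64\right) + 21\right) - 81\right) = - 66 \left(\left(-56 + 21\right) - 81\right) = - 66 \left(-35 - 81\right) = \left(-66\right) \left(-116\right) = 7656$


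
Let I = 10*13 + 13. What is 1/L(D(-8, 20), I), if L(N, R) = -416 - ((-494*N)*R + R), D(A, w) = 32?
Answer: 1/2259985 ≈ 4.4248e-7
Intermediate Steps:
I = 143 (I = 130 + 13 = 143)
L(N, R) = -416 - R + 494*N*R (L(N, R) = -416 - (-494*N*R + R) = -416 - (R - 494*N*R) = -416 + (-R + 494*N*R) = -416 - R + 494*N*R)
1/L(D(-8, 20), I) = 1/(-416 - 1*143 + 494*32*143) = 1/(-416 - 143 + 2260544) = 1/2259985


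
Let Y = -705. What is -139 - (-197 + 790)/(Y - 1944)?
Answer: -367618/2649 ≈ -138.78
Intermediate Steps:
-139 - (-197 + 790)/(Y - 1944) = -139 - (-197 + 790)/(-705 - 1944) = -139 - 593/(-2649) = -139 - 593*(-1)/2649 = -139 - 1*(-593/2649) = -139 + 593/2649 = -367618/2649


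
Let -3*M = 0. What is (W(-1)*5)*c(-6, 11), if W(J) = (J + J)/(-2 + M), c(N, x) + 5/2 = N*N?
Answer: 335/2 ≈ 167.50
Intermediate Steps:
M = 0 (M = -⅓*0 = 0)
c(N, x) = -5/2 + N² (c(N, x) = -5/2 + N*N = -5/2 + N²)
W(J) = -J (W(J) = (J + J)/(-2 + 0) = (2*J)/(-2) = (2*J)*(-½) = -J)
(W(-1)*5)*c(-6, 11) = (-1*(-1)*5)*(-5/2 + (-6)²) = (1*5)*(-5/2 + 36) = 5*(67/2) = 335/2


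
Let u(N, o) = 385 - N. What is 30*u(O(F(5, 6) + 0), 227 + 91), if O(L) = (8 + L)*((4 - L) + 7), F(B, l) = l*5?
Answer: 33210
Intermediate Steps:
F(B, l) = 5*l
O(L) = (8 + L)*(11 - L)
30*u(O(F(5, 6) + 0), 227 + 91) = 30*(385 - (88 - (5*6 + 0)² + 3*(5*6 + 0))) = 30*(385 - (88 - (30 + 0)² + 3*(30 + 0))) = 30*(385 - (88 - 1*30² + 3*30)) = 30*(385 - (88 - 1*900 + 90)) = 30*(385 - (88 - 900 + 90)) = 30*(385 - 1*(-722)) = 30*(385 + 722) = 30*1107 = 33210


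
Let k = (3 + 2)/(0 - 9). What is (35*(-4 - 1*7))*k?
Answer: 1925/9 ≈ 213.89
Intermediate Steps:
k = -5/9 (k = 5/(-9) = 5*(-1/9) = -5/9 ≈ -0.55556)
(35*(-4 - 1*7))*k = (35*(-4 - 1*7))*(-5/9) = (35*(-4 - 7))*(-5/9) = (35*(-11))*(-5/9) = -385*(-5/9) = 1925/9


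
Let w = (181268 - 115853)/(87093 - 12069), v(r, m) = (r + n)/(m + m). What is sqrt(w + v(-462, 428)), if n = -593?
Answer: I*sqrt(161353280595)/668964 ≈ 0.60046*I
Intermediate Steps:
v(r, m) = (-593 + r)/(2*m) (v(r, m) = (r - 593)/(m + m) = (-593 + r)/((2*m)) = (-593 + r)*(1/(2*m)) = (-593 + r)/(2*m))
w = 21805/25008 (w = 65415/75024 = 65415*(1/75024) = 21805/25008 ≈ 0.87192)
sqrt(w + v(-462, 428)) = sqrt(21805/25008 + (1/2)*(-593 - 462)/428) = sqrt(21805/25008 + (1/2)*(1/428)*(-1055)) = sqrt(21805/25008 - 1055/856) = sqrt(-964795/2675856) = I*sqrt(161353280595)/668964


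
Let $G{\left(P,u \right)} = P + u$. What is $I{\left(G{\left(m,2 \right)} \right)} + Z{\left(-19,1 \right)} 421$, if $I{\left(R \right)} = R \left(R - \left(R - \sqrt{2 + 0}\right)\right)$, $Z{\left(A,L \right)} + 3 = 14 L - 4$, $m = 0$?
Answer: $2947 + 2 \sqrt{2} \approx 2949.8$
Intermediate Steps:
$Z{\left(A,L \right)} = -7 + 14 L$ ($Z{\left(A,L \right)} = -3 + \left(14 L - 4\right) = -3 + \left(-4 + 14 L\right) = -7 + 14 L$)
$I{\left(R \right)} = R \sqrt{2}$ ($I{\left(R \right)} = R \left(R - \left(R - \sqrt{2}\right)\right) = R \sqrt{2}$)
$I{\left(G{\left(m,2 \right)} \right)} + Z{\left(-19,1 \right)} 421 = \left(0 + 2\right) \sqrt{2} + \left(-7 + 14 \cdot 1\right) 421 = 2 \sqrt{2} + \left(-7 + 14\right) 421 = 2 \sqrt{2} + 7 \cdot 421 = 2 \sqrt{2} + 2947 = 2947 + 2 \sqrt{2}$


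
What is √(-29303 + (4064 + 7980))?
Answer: I*√17259 ≈ 131.37*I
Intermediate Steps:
√(-29303 + (4064 + 7980)) = √(-29303 + 12044) = √(-17259) = I*√17259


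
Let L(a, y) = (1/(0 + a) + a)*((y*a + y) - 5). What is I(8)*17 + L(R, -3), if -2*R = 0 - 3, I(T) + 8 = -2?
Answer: -2365/12 ≈ -197.08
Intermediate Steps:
I(T) = -10 (I(T) = -8 - 2 = -10)
R = 3/2 (R = -(0 - 3)/2 = -½*(-3) = 3/2 ≈ 1.5000)
L(a, y) = (a + 1/a)*(-5 + y + a*y) (L(a, y) = (1/a + a)*((a*y + y) - 5) = (a + 1/a)*((y + a*y) - 5) = (a + 1/a)*(-5 + y + a*y))
I(8)*17 + L(R, -3) = -10*17 + (-5 - 3 + 3*(-3 - 5*3/2 + (3/2)*(-3) - 3*(3/2)²)/2)/(3/2) = -170 + 2*(-5 - 3 + 3*(-3 - 15/2 - 9/2 - 3*9/4)/2)/3 = -170 + 2*(-5 - 3 + 3*(-3 - 15/2 - 9/2 - 27/4)/2)/3 = -170 + 2*(-5 - 3 + (3/2)*(-87/4))/3 = -170 + 2*(-5 - 3 - 261/8)/3 = -170 + (⅔)*(-325/8) = -170 - 325/12 = -2365/12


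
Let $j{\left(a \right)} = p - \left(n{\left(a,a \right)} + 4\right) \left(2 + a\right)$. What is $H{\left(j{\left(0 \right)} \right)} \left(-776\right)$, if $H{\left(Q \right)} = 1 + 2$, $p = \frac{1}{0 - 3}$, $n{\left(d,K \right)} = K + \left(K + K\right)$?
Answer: $-2328$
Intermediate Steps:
$n{\left(d,K \right)} = 3 K$ ($n{\left(d,K \right)} = K + 2 K = 3 K$)
$p = - \frac{1}{3}$ ($p = \frac{1}{-3} = - \frac{1}{3} \approx -0.33333$)
$j{\left(a \right)} = - \frac{1}{3} - \left(2 + a\right) \left(4 + 3 a\right)$ ($j{\left(a \right)} = - \frac{1}{3} - \left(3 a + 4\right) \left(2 + a\right) = - \frac{1}{3} - \left(4 + 3 a\right) \left(2 + a\right) = - \frac{1}{3} - \left(2 + a\right) \left(4 + 3 a\right)$)
$H{\left(Q \right)} = 3$
$H{\left(j{\left(0 \right)} \right)} \left(-776\right) = 3 \left(-776\right) = -2328$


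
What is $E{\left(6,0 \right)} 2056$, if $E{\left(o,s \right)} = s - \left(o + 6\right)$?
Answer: $-24672$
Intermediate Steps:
$E{\left(o,s \right)} = -6 + s - o$ ($E{\left(o,s \right)} = s - \left(6 + o\right) = -6 + s - o$)
$E{\left(6,0 \right)} 2056 = \left(-6 + 0 - 6\right) 2056 = \left(-12\right) 2056 = -24672$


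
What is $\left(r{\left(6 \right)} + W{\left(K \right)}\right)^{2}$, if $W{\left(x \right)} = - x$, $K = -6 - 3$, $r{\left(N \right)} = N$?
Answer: $225$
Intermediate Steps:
$K = -9$ ($K = -6 - 3 = -9$)
$\left(r{\left(6 \right)} + W{\left(K \right)}\right)^{2} = \left(6 - -9\right)^{2} = \left(6 + 9\right)^{2} = 15^{2} = 225$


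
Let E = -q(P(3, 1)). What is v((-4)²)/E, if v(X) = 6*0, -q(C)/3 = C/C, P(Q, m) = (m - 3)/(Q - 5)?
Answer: 0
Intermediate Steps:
P(Q, m) = (-3 + m)/(-5 + Q)
q(C) = -3 (q(C) = -3*C/C = -3*1 = -3)
E = 3 (E = -1*(-3) = 3)
v(X) = 0
v((-4)²)/E = 0/3 = 0*(⅓) = 0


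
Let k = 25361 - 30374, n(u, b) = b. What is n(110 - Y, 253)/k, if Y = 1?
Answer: -253/5013 ≈ -0.050469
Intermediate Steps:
k = -5013
n(110 - Y, 253)/k = 253/(-5013) = 253*(-1/5013) = -253/5013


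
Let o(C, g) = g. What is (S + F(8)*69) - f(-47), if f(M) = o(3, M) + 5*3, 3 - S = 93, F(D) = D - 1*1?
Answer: 425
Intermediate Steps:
F(D) = -1 + D (F(D) = D - 1 = -1 + D)
S = -90 (S = 3 - 1*93 = 3 - 93 = -90)
f(M) = 15 + M (f(M) = M + 5*3 = M + 15 = 15 + M)
(S + F(8)*69) - f(-47) = (-90 + (-1 + 8)*69) - (15 - 47) = (-90 + 7*69) - 1*(-32) = (-90 + 483) + 32 = 393 + 32 = 425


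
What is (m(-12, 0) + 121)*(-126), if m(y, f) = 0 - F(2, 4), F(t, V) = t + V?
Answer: -14490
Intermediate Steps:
F(t, V) = V + t
m(y, f) = -6 (m(y, f) = 0 - (4 + 2) = 0 - 1*6 = 0 - 6 = -6)
(m(-12, 0) + 121)*(-126) = (-6 + 121)*(-126) = 115*(-126) = -14490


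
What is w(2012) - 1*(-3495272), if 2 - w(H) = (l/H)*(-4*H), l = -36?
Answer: 3495130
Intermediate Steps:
w(H) = -142 (w(H) = 2 - (-36/H)*(-4*H) = 2 - 1*144 = 2 - 144 = -142)
w(2012) - 1*(-3495272) = -142 - 1*(-3495272) = -142 + 3495272 = 3495130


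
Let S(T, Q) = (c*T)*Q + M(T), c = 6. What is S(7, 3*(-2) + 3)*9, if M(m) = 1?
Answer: -1125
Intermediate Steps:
S(T, Q) = 1 + 6*Q*T (S(T, Q) = (6*T)*Q + 1 = 6*Q*T + 1 = 1 + 6*Q*T)
S(7, 3*(-2) + 3)*9 = (1 + 6*(3*(-2) + 3)*7)*9 = (1 + 6*(-6 + 3)*7)*9 = (1 + 6*(-3)*7)*9 = (1 - 126)*9 = -125*9 = -1125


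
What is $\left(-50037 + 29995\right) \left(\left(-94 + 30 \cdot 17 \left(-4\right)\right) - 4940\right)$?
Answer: $141777108$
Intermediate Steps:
$\left(-50037 + 29995\right) \left(\left(-94 + 30 \cdot 17 \left(-4\right)\right) - 4940\right) = - 20042 \left(\left(-94 + 30 \left(-68\right)\right) - 4940\right) = - 20042 \left(\left(-94 - 2040\right) - 4940\right) = - 20042 \left(-2134 - 4940\right) = \left(-20042\right) \left(-7074\right) = 141777108$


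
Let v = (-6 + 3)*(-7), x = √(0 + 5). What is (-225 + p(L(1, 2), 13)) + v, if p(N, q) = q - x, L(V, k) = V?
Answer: -191 - √5 ≈ -193.24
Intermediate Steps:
x = √5 ≈ 2.2361
p(N, q) = q - √5
v = 21 (v = -3*(-7) = 21)
(-225 + p(L(1, 2), 13)) + v = (-225 + (13 - √5)) + 21 = (-212 - √5) + 21 = -191 - √5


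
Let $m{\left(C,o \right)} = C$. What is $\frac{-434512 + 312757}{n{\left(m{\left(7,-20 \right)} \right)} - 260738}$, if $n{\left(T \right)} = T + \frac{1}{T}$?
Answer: $\frac{284095}{608372} \approx 0.46698$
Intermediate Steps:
$\frac{-434512 + 312757}{n{\left(m{\left(7,-20 \right)} \right)} - 260738} = \frac{-434512 + 312757}{\left(7 + \frac{1}{7}\right) - 260738} = - \frac{121755}{\left(7 + \frac{1}{7}\right) - 260738} = - \frac{121755}{\frac{50}{7} - 260738} = - \frac{121755}{- \frac{1825116}{7}} = \left(-121755\right) \left(- \frac{7}{1825116}\right) = \frac{284095}{608372}$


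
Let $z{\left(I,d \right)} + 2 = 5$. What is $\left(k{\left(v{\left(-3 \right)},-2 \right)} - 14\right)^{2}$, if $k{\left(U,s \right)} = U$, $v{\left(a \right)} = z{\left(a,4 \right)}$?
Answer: $121$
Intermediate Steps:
$z{\left(I,d \right)} = 3$ ($z{\left(I,d \right)} = -2 + 5 = 3$)
$v{\left(a \right)} = 3$
$\left(k{\left(v{\left(-3 \right)},-2 \right)} - 14\right)^{2} = \left(3 - 14\right)^{2} = \left(-11\right)^{2} = 121$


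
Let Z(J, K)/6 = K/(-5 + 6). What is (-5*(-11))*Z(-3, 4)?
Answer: 1320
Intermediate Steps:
Z(J, K) = 6*K (Z(J, K) = 6*(K/(-5 + 6)) = 6*(K/1) = 6*(K*1) = 6*K)
(-5*(-11))*Z(-3, 4) = (-5*(-11))*(6*4) = 55*24 = 1320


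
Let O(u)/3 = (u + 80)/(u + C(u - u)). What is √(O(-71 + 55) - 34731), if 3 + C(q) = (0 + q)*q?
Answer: I*√12541539/19 ≈ 186.39*I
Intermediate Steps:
C(q) = -3 + q² (C(q) = -3 + (0 + q)*q = -3 + q*q = -3 + q²)
O(u) = 3*(80 + u)/(-3 + u) (O(u) = 3*((u + 80)/(u + (-3 + (u - u)²))) = 3*((80 + u)/(u + (-3 + 0²))) = 3*((80 + u)/(u + (-3 + 0))) = 3*((80 + u)/(u - 3)) = 3*((80 + u)/(-3 + u)) = 3*(80 + u)/(-3 + u))
√(O(-71 + 55) - 34731) = √(3*(80 + (-71 + 55))/(-3 + (-71 + 55)) - 34731) = √(3*(80 - 16)/(-3 - 16) - 34731) = √(3*64/(-19) - 34731) = √(3*(-1/19)*64 - 34731) = √(-192/19 - 34731) = √(-660081/19) = I*√12541539/19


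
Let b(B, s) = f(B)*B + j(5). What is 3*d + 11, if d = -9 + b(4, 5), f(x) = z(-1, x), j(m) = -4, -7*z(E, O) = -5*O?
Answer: 44/7 ≈ 6.2857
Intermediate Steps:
z(E, O) = 5*O/7 (z(E, O) = -(-5)*O/7 = 5*O/7)
f(x) = 5*x/7
b(B, s) = -4 + 5*B²/7 (b(B, s) = (5*B/7)*B - 4 = 5*B²/7 - 4 = -4 + 5*B²/7)
d = -11/7 (d = -9 + (-4 + (5/7)*4²) = -9 + (-4 + (5/7)*16) = -9 + (-4 + 80/7) = -9 + 52/7 = -11/7 ≈ -1.5714)
3*d + 11 = 3*(-11/7) + 11 = -33/7 + 11 = 44/7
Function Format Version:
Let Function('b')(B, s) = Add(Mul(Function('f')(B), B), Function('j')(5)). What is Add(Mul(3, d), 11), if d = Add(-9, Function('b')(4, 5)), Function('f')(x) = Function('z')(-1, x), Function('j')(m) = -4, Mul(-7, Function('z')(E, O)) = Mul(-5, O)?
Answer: Rational(44, 7) ≈ 6.2857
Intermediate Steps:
Function('z')(E, O) = Mul(Rational(5, 7), O) (Function('z')(E, O) = Mul(Rational(-1, 7), Mul(-5, O)) = Mul(Rational(5, 7), O))
Function('f')(x) = Mul(Rational(5, 7), x)
Function('b')(B, s) = Add(-4, Mul(Rational(5, 7), Pow(B, 2))) (Function('b')(B, s) = Add(Mul(Mul(Rational(5, 7), B), B), -4) = Add(Mul(Rational(5, 7), Pow(B, 2)), -4) = Add(-4, Mul(Rational(5, 7), Pow(B, 2))))
d = Rational(-11, 7) (d = Add(-9, Add(-4, Mul(Rational(5, 7), Pow(4, 2)))) = Add(-9, Add(-4, Mul(Rational(5, 7), 16))) = Add(-9, Add(-4, Rational(80, 7))) = Add(-9, Rational(52, 7)) = Rational(-11, 7) ≈ -1.5714)
Add(Mul(3, d), 11) = Add(Mul(3, Rational(-11, 7)), 11) = Add(Rational(-33, 7), 11) = Rational(44, 7)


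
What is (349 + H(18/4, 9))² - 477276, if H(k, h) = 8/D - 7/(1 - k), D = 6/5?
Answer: -3144155/9 ≈ -3.4935e+5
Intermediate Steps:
D = 6/5 (D = 6*(⅕) = 6/5 ≈ 1.2000)
H(k, h) = 20/3 - 7/(1 - k) (H(k, h) = 8/(6/5) - 7/(1 - k) = 8*(⅚) - 7/(1 - k) = 20/3 - 7/(1 - k))
(349 + H(18/4, 9))² - 477276 = (349 + (1 + 20*(18/4))/(3*(-1 + 18/4)))² - 477276 = (349 + (1 + 20*(18*(¼)))/(3*(-1 + 18*(¼))))² - 477276 = (349 + (1 + 20*(9/2))/(3*(-1 + 9/2)))² - 477276 = (349 + (1 + 90)/(3*(7/2)))² - 477276 = (349 + (⅓)*(2/7)*91)² - 477276 = (349 + 26/3)² - 477276 = (1073/3)² - 477276 = 1151329/9 - 477276 = -3144155/9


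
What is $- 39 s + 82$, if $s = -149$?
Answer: $5893$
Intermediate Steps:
$- 39 s + 82 = \left(-39\right) \left(-149\right) + 82 = 5811 + 82 = 5893$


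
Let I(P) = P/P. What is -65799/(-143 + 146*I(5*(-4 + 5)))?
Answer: -21933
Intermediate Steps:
I(P) = 1
-65799/(-143 + 146*I(5*(-4 + 5))) = -65799/(-143 + 146*1) = -65799/(-143 + 146) = -65799/3 = -65799*⅓ = -21933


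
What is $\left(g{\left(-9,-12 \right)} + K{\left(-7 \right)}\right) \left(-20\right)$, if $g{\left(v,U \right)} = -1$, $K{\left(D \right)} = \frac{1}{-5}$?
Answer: $24$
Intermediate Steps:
$K{\left(D \right)} = - \frac{1}{5}$
$\left(g{\left(-9,-12 \right)} + K{\left(-7 \right)}\right) \left(-20\right) = \left(-1 - \frac{1}{5}\right) \left(-20\right) = \left(- \frac{6}{5}\right) \left(-20\right) = 24$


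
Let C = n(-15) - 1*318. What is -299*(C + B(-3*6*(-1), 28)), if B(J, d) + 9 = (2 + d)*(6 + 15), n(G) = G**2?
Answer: -157872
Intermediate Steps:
B(J, d) = 33 + 21*d (B(J, d) = -9 + (2 + d)*(6 + 15) = -9 + (2 + d)*21 = -9 + (42 + 21*d) = 33 + 21*d)
C = -93 (C = (-15)**2 - 1*318 = 225 - 318 = -93)
-299*(C + B(-3*6*(-1), 28)) = -299*(-93 + (33 + 21*28)) = -299*(-93 + (33 + 588)) = -299*(-93 + 621) = -299*528 = -157872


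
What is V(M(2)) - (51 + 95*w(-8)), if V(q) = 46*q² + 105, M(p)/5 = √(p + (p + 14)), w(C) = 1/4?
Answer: 82921/4 ≈ 20730.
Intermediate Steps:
w(C) = ¼
M(p) = 5*√(14 + 2*p) (M(p) = 5*√(p + (p + 14)) = 5*√(p + (14 + p)) = 5*√(14 + 2*p))
V(q) = 105 + 46*q²
V(M(2)) - (51 + 95*w(-8)) = (105 + 46*(5*√(14 + 2*2))²) - (51 + 95*(¼)) = (105 + 46*(5*√(14 + 4))²) - (51 + 95/4) = (105 + 46*(5*√18)²) - 1*299/4 = (105 + 46*(5*(3*√2))²) - 299/4 = (105 + 46*(15*√2)²) - 299/4 = (105 + 46*450) - 299/4 = (105 + 20700) - 299/4 = 20805 - 299/4 = 82921/4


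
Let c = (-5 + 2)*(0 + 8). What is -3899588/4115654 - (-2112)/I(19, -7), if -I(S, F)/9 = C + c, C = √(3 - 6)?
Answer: 10460750938/1191481833 + 704*I*√3/1737 ≈ 8.7796 + 0.70199*I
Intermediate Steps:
c = -24 (c = -3*8 = -24)
C = I*√3 (C = √(-3) = I*√3 ≈ 1.732*I)
I(S, F) = 216 - 9*I*√3 (I(S, F) = -9*(I*√3 - 24) = -9*(-24 + I*√3) = 216 - 9*I*√3)
-3899588/4115654 - (-2112)/I(19, -7) = -3899588/4115654 - (-2112)/(216 - 9*I*√3) = -3899588*1/4115654 - (-2112)/(216 - 9*I*√3) = -1949794/2057827 + 2112/(216 - 9*I*√3)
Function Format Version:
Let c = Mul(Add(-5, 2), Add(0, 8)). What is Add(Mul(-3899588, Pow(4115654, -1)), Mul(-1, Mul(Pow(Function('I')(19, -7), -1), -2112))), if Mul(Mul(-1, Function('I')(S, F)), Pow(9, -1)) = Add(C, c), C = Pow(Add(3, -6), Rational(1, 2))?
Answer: Add(Rational(10460750938, 1191481833), Mul(Rational(704, 1737), I, Pow(3, Rational(1, 2)))) ≈ Add(8.7796, Mul(0.70199, I))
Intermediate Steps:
c = -24 (c = Mul(-3, 8) = -24)
C = Mul(I, Pow(3, Rational(1, 2))) (C = Pow(-3, Rational(1, 2)) = Mul(I, Pow(3, Rational(1, 2))) ≈ Mul(1.7320, I))
Function('I')(S, F) = Add(216, Mul(-9, I, Pow(3, Rational(1, 2)))) (Function('I')(S, F) = Mul(-9, Add(Mul(I, Pow(3, Rational(1, 2))), -24)) = Mul(-9, Add(-24, Mul(I, Pow(3, Rational(1, 2))))) = Add(216, Mul(-9, I, Pow(3, Rational(1, 2)))))
Add(Mul(-3899588, Pow(4115654, -1)), Mul(-1, Mul(Pow(Function('I')(19, -7), -1), -2112))) = Add(Mul(-3899588, Pow(4115654, -1)), Mul(-1, Mul(Pow(Add(216, Mul(-9, I, Pow(3, Rational(1, 2)))), -1), -2112))) = Add(Mul(-3899588, Rational(1, 4115654)), Mul(-1, Mul(-2112, Pow(Add(216, Mul(-9, I, Pow(3, Rational(1, 2)))), -1)))) = Add(Rational(-1949794, 2057827), Mul(2112, Pow(Add(216, Mul(-9, I, Pow(3, Rational(1, 2)))), -1)))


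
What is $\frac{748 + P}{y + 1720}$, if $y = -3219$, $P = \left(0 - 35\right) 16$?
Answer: $- \frac{188}{1499} \approx -0.12542$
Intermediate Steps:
$P = -560$ ($P = \left(-35\right) 16 = -560$)
$\frac{748 + P}{y + 1720} = \frac{748 - 560}{-3219 + 1720} = \frac{188}{-1499} = 188 \left(- \frac{1}{1499}\right) = - \frac{188}{1499}$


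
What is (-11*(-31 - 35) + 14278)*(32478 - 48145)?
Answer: -235067668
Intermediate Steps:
(-11*(-31 - 35) + 14278)*(32478 - 48145) = (-11*(-66) + 14278)*(-15667) = (726 + 14278)*(-15667) = 15004*(-15667) = -235067668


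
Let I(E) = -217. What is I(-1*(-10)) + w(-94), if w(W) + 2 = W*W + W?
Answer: 8523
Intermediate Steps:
w(W) = -2 + W + W**2 (w(W) = -2 + (W*W + W) = -2 + (W**2 + W) = -2 + (W + W**2) = -2 + W + W**2)
I(-1*(-10)) + w(-94) = -217 + (-2 - 94 + (-94)**2) = -217 + (-2 - 94 + 8836) = -217 + 8740 = 8523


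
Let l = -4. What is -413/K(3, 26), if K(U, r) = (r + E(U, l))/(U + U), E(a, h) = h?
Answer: -1239/11 ≈ -112.64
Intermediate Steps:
K(U, r) = (-4 + r)/(2*U) (K(U, r) = (r - 4)/(U + U) = (-4 + r)/((2*U)) = (-4 + r)*(1/(2*U)) = (-4 + r)/(2*U))
-413/K(3, 26) = -413*6/(-4 + 26) = -413/((½)*(⅓)*22) = -413/11/3 = -413*3/11 = -1239/11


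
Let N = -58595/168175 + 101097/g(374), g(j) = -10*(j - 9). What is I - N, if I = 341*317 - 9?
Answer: 2654632746789/24553550 ≈ 1.0812e+5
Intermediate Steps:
g(j) = 90 - 10*j (g(j) = -10*(-9 + j) = 90 - 10*j)
N = -688634389/24553550 (N = -58595/168175 + 101097/(90 - 10*374) = -58595*1/168175 + 101097/(90 - 3740) = -11719/33635 + 101097/(-3650) = -11719/33635 + 101097*(-1/3650) = -11719/33635 - 101097/3650 = -688634389/24553550 ≈ -28.046)
I = 108088 (I = 108097 - 9 = 108088)
I - N = 108088 - 1*(-688634389/24553550) = 108088 + 688634389/24553550 = 2654632746789/24553550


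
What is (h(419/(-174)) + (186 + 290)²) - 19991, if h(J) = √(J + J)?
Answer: 206585 + I*√36453/87 ≈ 2.0659e+5 + 2.1946*I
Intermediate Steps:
h(J) = √2*√J (h(J) = √(2*J) = √2*√J)
(h(419/(-174)) + (186 + 290)²) - 19991 = (√2*√(419/(-174)) + (186 + 290)²) - 19991 = (√2*√(419*(-1/174)) + 476²) - 19991 = (√2*√(-419/174) + 226576) - 19991 = (√2*(I*√72906/174) + 226576) - 19991 = (I*√36453/87 + 226576) - 19991 = (226576 + I*√36453/87) - 19991 = 206585 + I*√36453/87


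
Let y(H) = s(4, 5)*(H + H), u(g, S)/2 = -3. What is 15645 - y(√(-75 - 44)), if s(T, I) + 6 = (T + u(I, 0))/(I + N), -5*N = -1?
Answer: 15645 + 166*I*√119/13 ≈ 15645.0 + 139.3*I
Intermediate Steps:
N = ⅕ (N = -⅕*(-1) = ⅕ ≈ 0.20000)
u(g, S) = -6 (u(g, S) = 2*(-3) = -6)
s(T, I) = -6 + (-6 + T)/(⅕ + I) (s(T, I) = -6 + (T - 6)/(I + ⅕) = -6 + (-6 + T)/(⅕ + I))
y(H) = -166*H/13 (y(H) = ((-36 - 30*5 + 5*4)/(1 + 5*5))*(H + H) = ((-36 - 150 + 20)/(1 + 25))*(2*H) = (-166/26)*(2*H) = ((1/26)*(-166))*(2*H) = -166*H/13)
15645 - y(√(-75 - 44)) = 15645 - (-166)*√(-75 - 44)/13 = 15645 - (-166)*√(-119)/13 = 15645 - (-166)*I*√119/13 = 15645 + 166*I*√119/13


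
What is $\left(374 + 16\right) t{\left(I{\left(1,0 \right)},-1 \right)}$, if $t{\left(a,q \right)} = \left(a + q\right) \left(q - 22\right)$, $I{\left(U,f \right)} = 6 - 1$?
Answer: $-35880$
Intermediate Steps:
$I{\left(U,f \right)} = 5$ ($I{\left(U,f \right)} = 6 - 1 = 5$)
$t{\left(a,q \right)} = \left(-22 + q\right) \left(a + q\right)$ ($t{\left(a,q \right)} = \left(a + q\right) \left(-22 + q\right) = \left(-22 + q\right) \left(a + q\right)$)
$\left(374 + 16\right) t{\left(I{\left(1,0 \right)},-1 \right)} = \left(374 + 16\right) \left(\left(-1\right)^{2} - 110 - -22 + 5 \left(-1\right)\right) = 390 \left(1 - 110 + 22 - 5\right) = 390 \left(-92\right) = -35880$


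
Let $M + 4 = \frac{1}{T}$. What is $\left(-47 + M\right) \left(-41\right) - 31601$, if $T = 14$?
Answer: $- \frac{413181}{14} \approx -29513.0$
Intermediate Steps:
$M = - \frac{55}{14}$ ($M = -4 + \frac{1}{14} = - \frac{55}{14} \approx -3.9286$)
$\left(-47 + M\right) \left(-41\right) - 31601 = \left(-47 - \frac{55}{14}\right) \left(-41\right) - 31601 = \left(- \frac{713}{14}\right) \left(-41\right) - 31601 = \frac{29233}{14} - 31601 = - \frac{413181}{14}$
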